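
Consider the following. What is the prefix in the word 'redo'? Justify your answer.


The word 'redo' = 're' (prefix) + 'do' (root). The prefix is 're'.

re


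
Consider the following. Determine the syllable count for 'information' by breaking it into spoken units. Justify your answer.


Break 'information' into syllables: in-for-ma-tion -> in | for | ma | tion = 4 syllables

4 syllables


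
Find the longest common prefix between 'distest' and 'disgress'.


Compare from the start: 3 characters match: 'dis'. Mismatch at position 4: 't' vs 'g'.

dis


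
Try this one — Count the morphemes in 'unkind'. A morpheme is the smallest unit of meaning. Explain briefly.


Decomposition: un- (prefix) + kind (root) = 2 morpheme(s)

2 morphemes


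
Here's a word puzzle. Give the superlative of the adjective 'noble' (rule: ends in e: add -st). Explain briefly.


Apply superlative formation (ends in e: add -st): 'noble' -> 'noblest'.

noblest


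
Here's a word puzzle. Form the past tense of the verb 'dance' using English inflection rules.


Apply rule: Add -d (word ends in -e). 'dance' becomes 'danced'.

danced


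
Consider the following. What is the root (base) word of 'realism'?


Remove suffix '-ism' from 'realism' to get root 'real'.

real


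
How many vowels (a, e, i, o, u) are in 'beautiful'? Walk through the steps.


Vowels in 'beautiful': e, a, u, i, u = 5 vowels.

5


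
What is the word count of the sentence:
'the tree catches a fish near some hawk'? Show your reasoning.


Split into words: the | tree | catches | a | fish | near | some | hawk = 8 words.

8


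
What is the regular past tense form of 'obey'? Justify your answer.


Apply rule: Add -ed. 'obey' becomes 'obeyed'.

obeyed


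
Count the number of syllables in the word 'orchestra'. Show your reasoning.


Break 'orchestra' into syllables: or-ches-tra -> or | ches | tra = 3 syllables

3 syllables


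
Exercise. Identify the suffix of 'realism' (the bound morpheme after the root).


The word 'realism' = 'real' (root) + '-ism' (suffix). The suffix is '-ism'.

ism


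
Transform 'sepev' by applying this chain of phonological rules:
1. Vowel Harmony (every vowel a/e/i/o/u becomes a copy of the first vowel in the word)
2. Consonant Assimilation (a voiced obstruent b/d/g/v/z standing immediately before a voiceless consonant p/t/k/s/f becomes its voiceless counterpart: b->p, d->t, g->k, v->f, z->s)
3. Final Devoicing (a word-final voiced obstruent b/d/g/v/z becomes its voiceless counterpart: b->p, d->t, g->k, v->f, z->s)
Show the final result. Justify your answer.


Starting form: 'sepev'
Rule 1: Vowel Harmony: all vowels already match. No change.
Rule 2: Consonant Assimilation: no voiced obstruent (b/d/g/v/z) stands immediately before a voiceless consonant (p/t/k/s/f). No change.
Rule 3: Final Devoicing: word-final voiced obstruent 'v' becomes voiceless 'f'. 'sepev' -> 'sepef'
Final form: 'sepef'

sepef


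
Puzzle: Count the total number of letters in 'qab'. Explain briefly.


Spell out 'qab' and number each letter: q(1), a(2), b(3). Total: 3 letters.

3


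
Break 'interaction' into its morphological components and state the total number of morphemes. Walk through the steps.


Step 1: Identify prefix: 'inter' (meaning: between)
Step 2: Identify root: 'act'
Step 3: Identify suffix(es): 'ion'
Decomposition: inter- (prefix: between) + act (root) + -ion (suffix: act of)
Total morphemes: 3

3 morphemes (inter- (prefix: between) + act (root) + -ion (suffix: act of))


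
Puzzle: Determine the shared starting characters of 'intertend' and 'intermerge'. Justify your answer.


Compare from the start: 5 characters match: 'inter'. Mismatch at position 6: 't' vs 'm'.

inter


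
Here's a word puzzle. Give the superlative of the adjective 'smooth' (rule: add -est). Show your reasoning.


Apply superlative formation (add -est): 'smooth' -> 'smoothest'.

smoothest


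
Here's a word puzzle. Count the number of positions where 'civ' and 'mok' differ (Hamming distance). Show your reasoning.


Alignment:
Position 1: 'c' vs 'm' = DIFFER
Position 2: 'i' vs 'o' = DIFFER
Position 3: 'v' vs 'k' = DIFFER
Total differences: 3

3


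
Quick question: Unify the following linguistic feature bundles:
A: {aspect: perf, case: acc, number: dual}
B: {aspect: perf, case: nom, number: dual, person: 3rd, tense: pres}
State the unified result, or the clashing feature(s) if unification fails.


Compare features:
aspect: A=perf vs B=perf -> unified: perf
case: A=acc vs B=nom -> CLASH
number: A=dual vs B=dual -> unified: dual
person: A=_ vs B=3rd -> unified: 3rd
tense: A=_ vs B=pres -> unified: pres
Clash detected on feature 'case' (acc vs nom); unification fails.

CLASH on 'case' (acc vs nom)


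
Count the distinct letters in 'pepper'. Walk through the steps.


Unique letters in 'pepper': {e, p, r} = 3 distinct letters.

3


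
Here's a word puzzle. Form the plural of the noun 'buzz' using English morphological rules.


Apply rule: Add -es (sibilant/fricative ending). 'buzz' becomes 'buzzes'.

buzzes


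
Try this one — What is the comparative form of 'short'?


Apply comparative formation (add -er): 'short' -> 'shorter'.

shorter


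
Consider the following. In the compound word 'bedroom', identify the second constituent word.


Split 'bedroom' into 'bed' + 'room'. The second part is 'room'.

room


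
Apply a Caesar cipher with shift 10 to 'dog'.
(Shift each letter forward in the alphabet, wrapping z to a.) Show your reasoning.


Shift each letter by 10: d -> n, o -> y, g -> q. Result: 'nyq'.

nyq


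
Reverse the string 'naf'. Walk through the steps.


Reverse 'naf' character by character: 'fan'.

fan


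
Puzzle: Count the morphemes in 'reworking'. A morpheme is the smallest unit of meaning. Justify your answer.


Decomposition: re- (prefix) + work (root) + -ing (suffix) = 3 morpheme(s)

3 morphemes


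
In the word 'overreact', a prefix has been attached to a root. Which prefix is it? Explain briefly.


The word 'overreact' = 'over' (prefix) + 'react' (root). The prefix is 'over'.

over


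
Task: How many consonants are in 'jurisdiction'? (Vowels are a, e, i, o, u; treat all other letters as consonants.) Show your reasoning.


Consonants in 'jurisdiction': j, r, s, d, c, t, n = 7 consonants.

7


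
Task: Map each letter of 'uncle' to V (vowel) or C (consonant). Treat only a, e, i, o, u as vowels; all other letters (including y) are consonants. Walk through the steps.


Letter mapping: u = V, n = C, c = C, l = C, e = V.

VCCCV


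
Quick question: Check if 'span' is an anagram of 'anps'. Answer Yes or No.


Sorted letters of 'span': 'anps'
Sorted letters of 'anps': 'anps'
They match.

Yes


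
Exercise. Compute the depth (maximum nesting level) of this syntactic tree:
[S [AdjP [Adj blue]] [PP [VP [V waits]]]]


Count bracket nesting levels:
'[' at pos 0: depth = 1
'[' at pos 3: depth = 2
'[' at pos 9: depth = 3
'[' at pos 21: depth = 2
'[' at pos 25: depth = 3
'[' at pos 29: depth = 4
Maximum depth reached: 4

4


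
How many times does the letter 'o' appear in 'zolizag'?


Letter 'o' in 'zolizag': found at position(s) 2 = 1 occurrence(s).

1


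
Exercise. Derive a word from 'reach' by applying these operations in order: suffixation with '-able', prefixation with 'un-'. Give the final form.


Step 1: Add suffix '-able' to 'reach' = 'reachable'
Step 2: Add prefix 'un-' to 'reachable' = 'unreachable'

unreachable


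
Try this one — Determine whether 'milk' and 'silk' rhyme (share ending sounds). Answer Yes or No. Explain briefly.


Rime (stressed vowel + following sounds) of 'milk': -ilk = /ɪlk/
Rime of 'silk': -ilk = /ɪlk/
/ɪlk/ and /ɪlk/ are the same ending sound, so the words rhyme.

Yes


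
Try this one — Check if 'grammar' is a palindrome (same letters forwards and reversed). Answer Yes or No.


Forward: 'grammar'
Reversed: 'rammarg'
They differ.

No


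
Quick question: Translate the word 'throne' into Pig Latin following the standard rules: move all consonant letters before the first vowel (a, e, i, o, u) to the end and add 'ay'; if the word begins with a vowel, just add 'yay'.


'throne': move consonant cluster 'thr' to end and add 'ay': 'onethray'.

onethray


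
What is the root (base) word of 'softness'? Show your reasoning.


Remove suffix '-ness' from 'softness' to get root 'soft'.

soft


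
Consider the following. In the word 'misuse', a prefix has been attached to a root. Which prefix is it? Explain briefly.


The word 'misuse' = 'mis' (prefix) + 'use' (root). The prefix is 'mis'.

mis


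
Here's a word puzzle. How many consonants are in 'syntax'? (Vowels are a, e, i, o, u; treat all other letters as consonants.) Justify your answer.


Consonants in 'syntax': s, y, n, t, x = 5 consonants.

5


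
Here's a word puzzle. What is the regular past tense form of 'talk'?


Apply rule: Add -ed. 'talk' becomes 'talked'.

talked


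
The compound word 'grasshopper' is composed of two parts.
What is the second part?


Split 'grasshopper' into 'grass' + 'hopper'. The second part is 'hopper'.

hopper


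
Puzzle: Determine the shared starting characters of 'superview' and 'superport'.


Compare from the start: 5 characters match: 'super'. Mismatch at position 6: 'v' vs 'p'.

super


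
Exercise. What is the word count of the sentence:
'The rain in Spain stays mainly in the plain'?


Split into words: The | rain | in | Spain | stays | mainly | in | the | plain = 9 words.

9


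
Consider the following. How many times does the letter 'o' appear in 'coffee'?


Letter 'o' in 'coffee': found at position(s) 2 = 1 occurrence(s).

1


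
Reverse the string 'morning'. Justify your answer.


Reverse 'morning' character by character: 'gninrom'.

gninrom


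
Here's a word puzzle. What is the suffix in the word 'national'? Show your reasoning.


The word 'national' = 'nation' (root) + '-al' (suffix). The suffix is '-al'.

al


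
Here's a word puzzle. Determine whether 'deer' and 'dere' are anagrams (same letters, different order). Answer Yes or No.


Sorted letters of 'deer': 'deer'
Sorted letters of 'dere': 'deer'
They match.

Yes


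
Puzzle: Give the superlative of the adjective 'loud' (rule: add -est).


Apply superlative formation (add -est): 'loud' -> 'loudest'.

loudest


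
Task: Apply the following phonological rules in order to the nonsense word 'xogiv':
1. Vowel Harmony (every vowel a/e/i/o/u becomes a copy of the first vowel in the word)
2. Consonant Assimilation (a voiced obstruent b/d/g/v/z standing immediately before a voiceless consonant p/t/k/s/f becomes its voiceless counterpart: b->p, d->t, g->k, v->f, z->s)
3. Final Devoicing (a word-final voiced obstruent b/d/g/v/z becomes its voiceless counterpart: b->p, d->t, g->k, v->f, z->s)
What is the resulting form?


Starting form: 'xogiv'
Rule 1: Vowel Harmony: all vowels become 'o' (matching first vowel). 'xogiv' -> 'xogov'
Rule 2: Consonant Assimilation: no voiced obstruent (b/d/g/v/z) stands immediately before a voiceless consonant (p/t/k/s/f). No change.
Rule 3: Final Devoicing: word-final voiced obstruent 'v' becomes voiceless 'f'. 'xogov' -> 'xogof'
Final form: 'xogof'

xogof


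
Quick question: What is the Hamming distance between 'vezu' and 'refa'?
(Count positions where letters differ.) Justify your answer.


Alignment:
Position 1: 'v' vs 'r' = DIFFER
Position 2: 'e' vs 'e' = match
Position 3: 'z' vs 'f' = DIFFER
Position 4: 'u' vs 'a' = DIFFER
Total differences: 3

3


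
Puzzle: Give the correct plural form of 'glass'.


Apply rule: Add -es (sibilant/fricative ending). 'glass' becomes 'glasses'.

glasses


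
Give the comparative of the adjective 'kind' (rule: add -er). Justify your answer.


Apply comparative formation (add -er): 'kind' -> 'kinder'.

kinder


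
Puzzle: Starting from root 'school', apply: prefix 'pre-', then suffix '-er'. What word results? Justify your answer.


Step 1: Add prefix 'pre-' to 'school' = 'preschool'
Step 2: Add suffix '-er' to 'preschool' = 'preschooler'

preschooler


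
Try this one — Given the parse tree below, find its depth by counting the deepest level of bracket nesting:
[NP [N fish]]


Count bracket nesting levels:
'[' at pos 0: depth = 1
'[' at pos 4: depth = 2
Maximum depth reached: 2

2


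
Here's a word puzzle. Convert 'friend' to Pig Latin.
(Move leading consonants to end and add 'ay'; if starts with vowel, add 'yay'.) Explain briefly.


'friend': move consonant cluster 'fr' to end and add 'ay': 'iendfray'.

iendfray


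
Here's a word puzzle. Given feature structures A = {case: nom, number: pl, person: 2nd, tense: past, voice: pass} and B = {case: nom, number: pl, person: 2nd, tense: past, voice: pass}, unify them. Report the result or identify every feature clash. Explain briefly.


Compare features:
case: A=nom vs B=nom -> unified: nom
number: A=pl vs B=pl -> unified: pl
person: A=2nd vs B=2nd -> unified: 2nd
tense: A=past vs B=past -> unified: past
voice: A=pass vs B=pass -> unified: pass
No clashes found.

Unified: {case: nom, number: pl, person: 2nd, tense: past, voice: pass}


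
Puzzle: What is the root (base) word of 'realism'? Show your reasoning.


Remove suffix '-ism' from 'realism' to get root 'real'.

real


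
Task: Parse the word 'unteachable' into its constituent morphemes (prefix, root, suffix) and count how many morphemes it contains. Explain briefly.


Step 1: Identify prefix: 'un' (meaning: not/reverse)
Step 2: Identify root: 'teach'
Step 3: Identify suffix(es): 'able'
Decomposition: un- (prefix: not/reverse) + teach (root) + -able (suffix: capable of)
Total morphemes: 3

3 morphemes (un- (prefix: not/reverse) + teach (root) + -able (suffix: capable of))


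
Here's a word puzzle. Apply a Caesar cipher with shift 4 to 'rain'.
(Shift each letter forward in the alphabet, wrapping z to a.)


Shift each letter by 4: r -> v, a -> e, i -> m, n -> r. Result: 'vemr'.

vemr


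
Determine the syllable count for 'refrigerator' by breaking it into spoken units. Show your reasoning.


Break 'refrigerator' into syllables: re-frig-er-a-tor -> re | frig | er | a | tor = 5 syllables

5 syllables


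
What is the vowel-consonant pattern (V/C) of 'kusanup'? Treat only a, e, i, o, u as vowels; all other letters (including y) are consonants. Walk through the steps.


Letter mapping: k = C, u = V, s = C, a = V, n = C, u = V, p = C.

CVCVCVC


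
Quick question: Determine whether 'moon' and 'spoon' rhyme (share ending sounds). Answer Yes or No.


Rime (stressed vowel + following sounds) of 'moon': -oon = /uːn/
Rime of 'spoon': -oon = /uːn/
/uːn/ and /uːn/ are the same ending sound, so the words rhyme.

Yes


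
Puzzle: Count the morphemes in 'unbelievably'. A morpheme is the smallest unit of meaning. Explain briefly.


Decomposition: un- (prefix) + believe (root) + -able (suffix) + -ly (suffix) = 4 morpheme(s)

4 morphemes


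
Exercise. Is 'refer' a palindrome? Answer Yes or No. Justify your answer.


Forward: 'refer'
Reversed: 'refer'
They are identical.

Yes


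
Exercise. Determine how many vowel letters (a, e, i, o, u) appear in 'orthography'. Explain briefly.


Vowels in 'orthography': o, o, a = 3 vowels.

3


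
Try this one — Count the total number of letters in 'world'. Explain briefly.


Spell out 'world' and number each letter: w(1), o(2), r(3), l(4), d(5). Total: 5 letters.

5


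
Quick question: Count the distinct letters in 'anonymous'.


Unique letters in 'anonymous': {a, m, n, o, s, u, y} = 7 distinct letters.

7


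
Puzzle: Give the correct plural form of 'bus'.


Apply rule: Add -es (sibilant/fricative ending). 'bus' becomes 'buses'.

buses


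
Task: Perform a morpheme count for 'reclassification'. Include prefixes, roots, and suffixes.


Decomposition: re- (prefix) + class (root) + -ify (suffix) + -ation (suffix) = 4 morpheme(s)

4 morphemes


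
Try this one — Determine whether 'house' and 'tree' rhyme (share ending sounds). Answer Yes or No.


Rime (stressed vowel + following sounds) of 'house': -ouse = /aʊs/
Rime of 'tree': -ee = /iː/
/aʊs/ and /iː/ are different ending sounds, so the words do not rhyme.

No


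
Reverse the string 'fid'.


Reverse 'fid' character by character: 'dif'.

dif


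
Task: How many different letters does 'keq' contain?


Unique letters in 'keq': {e, k, q} = 3 distinct letters.

3


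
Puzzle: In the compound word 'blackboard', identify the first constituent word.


Split 'blackboard' into 'black' + 'board'. The first part is 'black'.

black


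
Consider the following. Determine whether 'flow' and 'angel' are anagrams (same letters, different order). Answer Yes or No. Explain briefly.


Sorted letters of 'flow': 'flow'
Sorted letters of 'angel': 'aegln'
They do not match.

No


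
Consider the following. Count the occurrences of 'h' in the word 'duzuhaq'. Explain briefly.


Letter 'h' in 'duzuhaq': found at position(s) 5 = 1 occurrence(s).

1


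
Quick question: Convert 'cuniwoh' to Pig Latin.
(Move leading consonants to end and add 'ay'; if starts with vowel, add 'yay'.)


'cuniwoh': move consonant cluster 'c' to end and add 'ay': 'uniwohcay'.

uniwohcay


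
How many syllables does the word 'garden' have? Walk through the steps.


Break 'garden' into syllables: gar-den -> gar | den = 2 syllables

2 syllables


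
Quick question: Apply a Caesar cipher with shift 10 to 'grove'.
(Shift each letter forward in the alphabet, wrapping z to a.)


Shift each letter by 10: g -> q, r -> b, o -> y, v -> f, e -> o. Result: 'qbyfo'.

qbyfo


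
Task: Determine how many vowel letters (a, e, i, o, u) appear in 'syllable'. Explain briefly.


Vowels in 'syllable': a, e = 2 vowels.

2


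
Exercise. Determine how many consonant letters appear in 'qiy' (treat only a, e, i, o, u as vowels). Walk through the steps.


Consonants in 'qiy': q, y = 2 consonants.

2


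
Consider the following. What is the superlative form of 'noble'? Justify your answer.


Apply superlative formation (ends in e: add -st): 'noble' -> 'noblest'.

noblest


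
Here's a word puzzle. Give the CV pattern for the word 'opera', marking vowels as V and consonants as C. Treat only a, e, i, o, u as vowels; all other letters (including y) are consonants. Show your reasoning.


Letter mapping: o = V, p = C, e = V, r = C, a = V.

VCVCV


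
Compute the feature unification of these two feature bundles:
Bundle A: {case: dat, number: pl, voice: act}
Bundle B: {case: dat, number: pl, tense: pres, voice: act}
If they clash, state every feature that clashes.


Compare features:
case: A=dat vs B=dat -> unified: dat
number: A=pl vs B=pl -> unified: pl
tense: A=_ vs B=pres -> unified: pres
voice: A=act vs B=act -> unified: act
No clashes found.

Unified: {case: dat, number: pl, tense: pres, voice: act}


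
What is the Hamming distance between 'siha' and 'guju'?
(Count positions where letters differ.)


Alignment:
Position 1: 's' vs 'g' = DIFFER
Position 2: 'i' vs 'u' = DIFFER
Position 3: 'h' vs 'j' = DIFFER
Position 4: 'a' vs 'u' = DIFFER
Total differences: 4

4


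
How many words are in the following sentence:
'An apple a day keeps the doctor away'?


Split into words: An | apple | a | day | keeps | the | doctor | away = 8 words.

8


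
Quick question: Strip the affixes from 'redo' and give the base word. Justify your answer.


Remove prefix 're' from 'redo' to get root 'do'.

do


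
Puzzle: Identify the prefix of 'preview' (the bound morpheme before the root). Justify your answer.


The word 'preview' = 'pre' (prefix) + 'view' (root). The prefix is 'pre'.

pre


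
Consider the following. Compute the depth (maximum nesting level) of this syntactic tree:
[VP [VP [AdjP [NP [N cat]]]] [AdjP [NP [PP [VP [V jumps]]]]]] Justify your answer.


Count bracket nesting levels:
'[' at pos 0: depth = 1
'[' at pos 4: depth = 2
'[' at pos 8: depth = 3
'[' at pos 14: depth = 4
'[' at pos 18: depth = 5
'[' at pos 29: depth = 2
'[' at pos 35: depth = 3
'[' at pos 39: depth = 4
'[' at pos 43: depth = 5
'[' at pos 47: depth = 6
Maximum depth reached: 6

6


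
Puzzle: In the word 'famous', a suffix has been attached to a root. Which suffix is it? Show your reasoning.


The word 'famous' = 'fame' (root) + '-ous' (suffix). The suffix is '-ous'.

ous


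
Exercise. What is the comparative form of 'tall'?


Apply comparative formation (add -er): 'tall' -> 'taller'.

taller


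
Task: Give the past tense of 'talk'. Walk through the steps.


Apply rule: Add -ed. 'talk' becomes 'talked'.

talked


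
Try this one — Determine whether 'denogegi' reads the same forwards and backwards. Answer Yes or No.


Forward: 'denogegi'
Reversed: 'igegoned'
They differ.

No


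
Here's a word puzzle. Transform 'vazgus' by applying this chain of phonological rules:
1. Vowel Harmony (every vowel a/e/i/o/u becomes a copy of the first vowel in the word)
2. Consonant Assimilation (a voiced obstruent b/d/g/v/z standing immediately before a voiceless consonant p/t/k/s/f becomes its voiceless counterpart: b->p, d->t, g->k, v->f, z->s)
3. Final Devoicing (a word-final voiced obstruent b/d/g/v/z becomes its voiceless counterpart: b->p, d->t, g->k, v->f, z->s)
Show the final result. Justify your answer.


Starting form: 'vazgus'
Rule 1: Vowel Harmony: all vowels become 'a' (matching first vowel). 'vazgus' -> 'vazgas'
Rule 2: Consonant Assimilation: no voiced obstruent (b/d/g/v/z) stands immediately before a voiceless consonant (p/t/k/s/f). No change.
Rule 3: Final Devoicing: final consonant 's' is not one of the voiced obstruents b/d/g/v/z. No change.
Final form: 'vazgas'

vazgas


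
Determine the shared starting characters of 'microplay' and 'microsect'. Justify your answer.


Compare from the start: 5 characters match: 'micro'. Mismatch at position 6: 'p' vs 's'.

micro


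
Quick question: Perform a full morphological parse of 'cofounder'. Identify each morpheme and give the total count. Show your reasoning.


Step 1: Identify prefix: 'co' (meaning: together)
Step 2: Identify root: 'found'
Step 3: Identify suffix(es): 'er'
Decomposition: co- (prefix: together) + found (root) + -er (suffix: one who)
Total morphemes: 3

3 morphemes (co- (prefix: together) + found (root) + -er (suffix: one who))


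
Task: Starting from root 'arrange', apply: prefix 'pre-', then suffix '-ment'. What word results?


Step 1: Add prefix 'pre-' to 'arrange' = 'prearrange'
Step 2: Add suffix '-ment' to 'prearrange' = 'prearrangement'

prearrangement


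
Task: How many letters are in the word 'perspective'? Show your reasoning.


Spell out 'perspective' and number each letter: p(1), e(2), r(3), s(4), p(5), e(6), c(7), t(8), i(9), v(10), e(11). Total: 11 letters.

11


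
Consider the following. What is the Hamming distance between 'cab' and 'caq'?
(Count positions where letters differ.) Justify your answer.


Alignment:
Position 1: 'c' vs 'c' = match
Position 2: 'a' vs 'a' = match
Position 3: 'b' vs 'q' = DIFFER
Total differences: 1

1


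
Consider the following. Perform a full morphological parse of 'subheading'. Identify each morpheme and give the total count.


Step 1: Identify prefix: 'sub' (meaning: below)
Step 2: Identify root: 'head'
Step 3: Identify suffix(es): 'ing'
Decomposition: sub- (prefix: below) + head (root) + -ing (suffix: ongoing/result)
Total morphemes: 3

3 morphemes (sub- (prefix: below) + head (root) + -ing (suffix: ongoing/result))


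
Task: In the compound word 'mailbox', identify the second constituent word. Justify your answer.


Split 'mailbox' into 'mail' + 'box'. The second part is 'box'.

box


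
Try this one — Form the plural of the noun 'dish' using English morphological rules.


Apply rule: Add -es (sibilant/fricative ending). 'dish' becomes 'dishes'.

dishes


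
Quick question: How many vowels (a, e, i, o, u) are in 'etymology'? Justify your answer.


Vowels in 'etymology': e, o, o = 3 vowels.

3


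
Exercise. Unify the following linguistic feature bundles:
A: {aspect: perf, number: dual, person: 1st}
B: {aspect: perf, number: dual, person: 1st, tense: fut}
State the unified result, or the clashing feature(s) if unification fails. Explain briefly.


Compare features:
aspect: A=perf vs B=perf -> unified: perf
number: A=dual vs B=dual -> unified: dual
person: A=1st vs B=1st -> unified: 1st
tense: A=_ vs B=fut -> unified: fut
No clashes found.

Unified: {aspect: perf, number: dual, person: 1st, tense: fut}


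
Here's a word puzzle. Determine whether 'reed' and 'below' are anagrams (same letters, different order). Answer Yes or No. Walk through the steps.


Sorted letters of 'reed': 'deer'
Sorted letters of 'below': 'below'
They do not match.

No


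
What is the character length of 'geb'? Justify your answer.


Spell out 'geb' and number each letter: g(1), e(2), b(3). Total: 3 letters.

3


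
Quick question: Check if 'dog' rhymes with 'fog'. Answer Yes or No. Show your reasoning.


Rime (stressed vowel + following sounds) of 'dog': -og = /ɒg/
Rime of 'fog': -og = /ɒg/
/ɒg/ and /ɒg/ are the same ending sound, so the words rhyme.

Yes


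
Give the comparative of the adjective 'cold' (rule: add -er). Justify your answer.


Apply comparative formation (add -er): 'cold' -> 'colder'.

colder


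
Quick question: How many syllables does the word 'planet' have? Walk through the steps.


Break 'planet' into syllables: plan-et -> plan | et = 2 syllables

2 syllables


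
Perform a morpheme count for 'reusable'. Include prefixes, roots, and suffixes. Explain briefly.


Decomposition: re- (prefix) + use (root) + -able (suffix) = 3 morpheme(s)

3 morphemes


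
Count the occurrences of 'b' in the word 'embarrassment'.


Letter 'b' in 'embarrassment': found at position(s) 3 = 1 occurrence(s).

1


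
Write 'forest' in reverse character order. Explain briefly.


Reverse 'forest' character by character: 'tserof'.

tserof


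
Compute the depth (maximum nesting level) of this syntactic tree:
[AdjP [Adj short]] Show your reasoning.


Count bracket nesting levels:
'[' at pos 0: depth = 1
'[' at pos 6: depth = 2
Maximum depth reached: 2

2


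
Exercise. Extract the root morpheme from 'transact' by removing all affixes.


Remove prefix 'trans' from 'transact' to get root 'act'.

act


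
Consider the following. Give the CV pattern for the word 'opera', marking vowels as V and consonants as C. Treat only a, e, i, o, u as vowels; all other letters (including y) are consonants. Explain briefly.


Letter mapping: o = V, p = C, e = V, r = C, a = V.

VCVCV


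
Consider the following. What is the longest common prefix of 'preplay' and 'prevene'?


Compare from the start: 3 characters match: 'pre'. Mismatch at position 4: 'p' vs 'v'.

pre


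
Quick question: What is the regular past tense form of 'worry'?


Apply rule: Change -y to -ied. 'worry' becomes 'worried'.

worried


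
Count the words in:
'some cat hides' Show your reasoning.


Split into words: some | cat | hides = 3 words.

3


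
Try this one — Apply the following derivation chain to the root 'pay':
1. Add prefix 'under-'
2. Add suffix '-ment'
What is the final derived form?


Step 1: Add prefix 'under-' to 'pay' = 'underpay'
Step 2: Add suffix '-ment' to 'underpay' = 'underpayment'

underpayment


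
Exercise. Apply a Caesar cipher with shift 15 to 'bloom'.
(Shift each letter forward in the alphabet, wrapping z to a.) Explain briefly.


Shift each letter by 15: b -> q, l -> a, o -> d, o -> d, m -> b. Result: 'qaddb'.

qaddb


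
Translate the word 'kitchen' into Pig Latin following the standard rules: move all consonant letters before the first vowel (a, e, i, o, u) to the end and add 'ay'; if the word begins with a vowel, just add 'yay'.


'kitchen': move consonant cluster 'k' to end and add 'ay': 'itchenkay'.

itchenkay


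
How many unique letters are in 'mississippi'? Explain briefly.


Unique letters in 'mississippi': {i, m, p, s} = 4 distinct letters.

4


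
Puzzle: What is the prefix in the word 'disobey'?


The word 'disobey' = 'dis' (prefix) + 'obey' (root). The prefix is 'dis'.

dis


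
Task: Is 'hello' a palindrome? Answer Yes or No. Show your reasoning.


Forward: 'hello'
Reversed: 'olleh'
They differ.

No


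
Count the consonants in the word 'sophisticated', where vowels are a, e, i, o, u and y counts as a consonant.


Consonants in 'sophisticated': s, p, h, s, t, c, t, d = 8 consonants.

8


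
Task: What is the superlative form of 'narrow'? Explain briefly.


Apply superlative formation (add -est): 'narrow' -> 'narrowest'.

narrowest


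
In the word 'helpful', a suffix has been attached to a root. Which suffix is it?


The word 'helpful' = 'help' (root) + '-ful' (suffix). The suffix is '-ful'.

ful


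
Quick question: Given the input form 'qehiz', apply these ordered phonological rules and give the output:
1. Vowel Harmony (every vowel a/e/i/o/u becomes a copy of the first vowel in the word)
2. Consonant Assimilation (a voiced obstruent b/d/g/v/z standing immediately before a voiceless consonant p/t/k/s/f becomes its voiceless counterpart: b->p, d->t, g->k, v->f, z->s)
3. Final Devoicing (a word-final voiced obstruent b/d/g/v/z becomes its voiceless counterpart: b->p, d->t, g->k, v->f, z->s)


Starting form: 'qehiz'
Rule 1: Vowel Harmony: all vowels become 'e' (matching first vowel). 'qehiz' -> 'qehez'
Rule 2: Consonant Assimilation: no voiced obstruent (b/d/g/v/z) stands immediately before a voiceless consonant (p/t/k/s/f). No change.
Rule 3: Final Devoicing: word-final voiced obstruent 'z' becomes voiceless 's'. 'qehez' -> 'qehes'
Final form: 'qehes'

qehes


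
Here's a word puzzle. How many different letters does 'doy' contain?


Unique letters in 'doy': {d, o, y} = 3 distinct letters.

3


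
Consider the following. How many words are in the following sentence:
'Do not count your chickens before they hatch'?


Split into words: Do | not | count | your | chickens | before | they | hatch = 8 words.

8


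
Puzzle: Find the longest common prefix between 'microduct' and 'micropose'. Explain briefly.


Compare from the start: 5 characters match: 'micro'. Mismatch at position 6: 'd' vs 'p'.

micro


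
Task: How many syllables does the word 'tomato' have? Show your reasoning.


Break 'tomato' into syllables: to-ma-to -> to | ma | to = 3 syllables

3 syllables


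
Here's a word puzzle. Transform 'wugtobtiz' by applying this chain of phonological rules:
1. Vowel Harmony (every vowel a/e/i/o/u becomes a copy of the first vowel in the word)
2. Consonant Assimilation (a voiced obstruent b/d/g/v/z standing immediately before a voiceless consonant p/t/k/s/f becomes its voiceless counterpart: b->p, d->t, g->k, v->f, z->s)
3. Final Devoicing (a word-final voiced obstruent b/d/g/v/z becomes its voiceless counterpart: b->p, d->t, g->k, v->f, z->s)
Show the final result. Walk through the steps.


Starting form: 'wugtobtiz'
Rule 1: Vowel Harmony: all vowels become 'u' (matching first vowel). 'wugtobtiz' -> 'wugtubtuz'
Rule 2: Consonant Assimilation: voiced obstruent before voiceless consonant becomes voiceless ('gt' -> 'kt', 'bt' -> 'pt'). 'wugtubtuz' -> 'wuktuptuz'
Rule 3: Final Devoicing: word-final voiced obstruent 'z' becomes voiceless 's'. 'wuktuptuz' -> 'wuktuptus'
Final form: 'wuktuptus'

wuktuptus


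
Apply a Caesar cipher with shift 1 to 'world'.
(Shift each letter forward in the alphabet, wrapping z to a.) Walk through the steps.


Shift each letter by 1: w -> x, o -> p, r -> s, l -> m, d -> e. Result: 'xpsme'.

xpsme


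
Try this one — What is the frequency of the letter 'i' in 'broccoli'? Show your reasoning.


Letter 'i' in 'broccoli': found at position(s) 8 = 1 occurrence(s).

1


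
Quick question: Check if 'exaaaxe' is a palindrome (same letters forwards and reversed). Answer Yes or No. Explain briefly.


Forward: 'exaaaxe'
Reversed: 'exaaaxe'
They are identical.

Yes


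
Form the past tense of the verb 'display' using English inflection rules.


Apply rule: Add -ed. 'display' becomes 'displayed'.

displayed


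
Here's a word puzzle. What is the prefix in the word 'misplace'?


The word 'misplace' = 'mis' (prefix) + 'place' (root). The prefix is 'mis'.

mis


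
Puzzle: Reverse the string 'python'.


Reverse 'python' character by character: 'nohtyp'.

nohtyp


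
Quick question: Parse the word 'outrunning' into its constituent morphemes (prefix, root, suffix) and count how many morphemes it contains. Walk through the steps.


Step 1: Identify prefix: 'out' (meaning: surpass)
Step 2: Identify root: 'run'
Step 3: Identify suffix(es): 'ing'
Decomposition: out- (prefix: surpass) + run (root) + -ing (suffix: ongoing action)
Total morphemes: 3

3 morphemes (out- (prefix: surpass) + run (root) + -ing (suffix: ongoing action))


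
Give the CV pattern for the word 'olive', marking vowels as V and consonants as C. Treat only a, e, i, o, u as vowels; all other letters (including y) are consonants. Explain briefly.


Letter mapping: o = V, l = C, i = V, v = C, e = V.

VCVCV


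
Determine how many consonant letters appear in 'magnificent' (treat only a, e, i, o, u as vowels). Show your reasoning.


Consonants in 'magnificent': m, g, n, f, c, n, t = 7 consonants.

7


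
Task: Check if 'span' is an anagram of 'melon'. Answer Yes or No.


Sorted letters of 'span': 'anps'
Sorted letters of 'melon': 'elmno'
They do not match.

No


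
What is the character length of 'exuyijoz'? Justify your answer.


Spell out 'exuyijoz' and number each letter: e(1), x(2), u(3), y(4), i(5), j(6), o(7), z(8). Total: 8 letters.

8


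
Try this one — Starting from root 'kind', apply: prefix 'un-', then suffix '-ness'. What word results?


Step 1: Add prefix 'un-' to 'kind' = 'unkind'
Step 2: Add suffix '-ness' to 'unkind' = 'unkindness'

unkindness


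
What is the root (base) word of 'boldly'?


Remove suffix '-ly' from 'boldly' to get root 'bold'.

bold


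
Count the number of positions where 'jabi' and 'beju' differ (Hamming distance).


Alignment:
Position 1: 'j' vs 'b' = DIFFER
Position 2: 'a' vs 'e' = DIFFER
Position 3: 'b' vs 'j' = DIFFER
Position 4: 'i' vs 'u' = DIFFER
Total differences: 4

4


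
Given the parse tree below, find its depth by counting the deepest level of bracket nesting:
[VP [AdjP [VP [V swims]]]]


Count bracket nesting levels:
'[' at pos 0: depth = 1
'[' at pos 4: depth = 2
'[' at pos 10: depth = 3
'[' at pos 14: depth = 4
Maximum depth reached: 4

4


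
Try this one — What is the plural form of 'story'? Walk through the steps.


Apply rule: Change -y to -ies (consonant + y). 'story' becomes 'stories'.

stories


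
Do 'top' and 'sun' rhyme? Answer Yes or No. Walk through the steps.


Rime (stressed vowel + following sounds) of 'top': -op = /ɒp/
Rime of 'sun': -un = /ʌn/
/ɒp/ and /ʌn/ are different ending sounds, so the words do not rhyme.

No


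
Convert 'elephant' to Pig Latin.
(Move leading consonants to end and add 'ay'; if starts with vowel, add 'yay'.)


'elephant' starts with a vowel, so add 'yay': 'elephantyay'.

elephantyay


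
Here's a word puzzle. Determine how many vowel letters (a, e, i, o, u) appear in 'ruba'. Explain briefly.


Vowels in 'ruba': u, a = 2 vowels.

2


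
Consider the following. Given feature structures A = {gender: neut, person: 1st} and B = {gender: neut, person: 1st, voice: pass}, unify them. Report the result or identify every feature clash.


Compare features:
gender: A=neut vs B=neut -> unified: neut
person: A=1st vs B=1st -> unified: 1st
voice: A=_ vs B=pass -> unified: pass
No clashes found.

Unified: {gender: neut, person: 1st, voice: pass}


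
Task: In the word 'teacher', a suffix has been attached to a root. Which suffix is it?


The word 'teacher' = 'teach' (root) + '-er' (suffix). The suffix is '-er'.

er


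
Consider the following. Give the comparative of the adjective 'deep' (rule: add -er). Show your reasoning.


Apply comparative formation (add -er): 'deep' -> 'deeper'.

deeper


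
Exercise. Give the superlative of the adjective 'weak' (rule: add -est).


Apply superlative formation (add -est): 'weak' -> 'weakest'.

weakest


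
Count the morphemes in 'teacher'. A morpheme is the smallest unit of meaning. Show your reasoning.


Decomposition: teach (root) + -er (suffix) = 2 morpheme(s)

2 morphemes


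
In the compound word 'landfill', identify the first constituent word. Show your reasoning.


Split 'landfill' into 'land' + 'fill'. The first part is 'land'.

land


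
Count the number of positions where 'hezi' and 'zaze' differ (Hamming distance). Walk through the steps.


Alignment:
Position 1: 'h' vs 'z' = DIFFER
Position 2: 'e' vs 'a' = DIFFER
Position 3: 'z' vs 'z' = match
Position 4: 'i' vs 'e' = DIFFER
Total differences: 3

3


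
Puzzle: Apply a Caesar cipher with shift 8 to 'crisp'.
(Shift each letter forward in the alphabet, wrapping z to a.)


Shift each letter by 8: c -> k, r -> z, i -> q, s -> a, p -> x. Result: 'kzqax'.

kzqax


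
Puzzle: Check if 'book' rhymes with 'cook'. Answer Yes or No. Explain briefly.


Rime (stressed vowel + following sounds) of 'book': -ook = /ʊk/
Rime of 'cook': -ook = /ʊk/
/ʊk/ and /ʊk/ are the same ending sound, so the words rhyme.

Yes


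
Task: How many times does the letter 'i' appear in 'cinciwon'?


Letter 'i' in 'cinciwon': found at position(s) 2, 5 = 2 occurrence(s).

2


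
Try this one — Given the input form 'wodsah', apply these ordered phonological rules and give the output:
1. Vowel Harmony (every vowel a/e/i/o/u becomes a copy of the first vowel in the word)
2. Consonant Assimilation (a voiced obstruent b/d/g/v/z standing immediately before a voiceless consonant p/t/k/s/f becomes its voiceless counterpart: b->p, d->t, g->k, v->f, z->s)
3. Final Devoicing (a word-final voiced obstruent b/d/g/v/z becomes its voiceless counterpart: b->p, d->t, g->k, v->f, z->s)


Starting form: 'wodsah'
Rule 1: Vowel Harmony: all vowels become 'o' (matching first vowel). 'wodsah' -> 'wodsoh'
Rule 2: Consonant Assimilation: voiced obstruent before voiceless consonant becomes voiceless ('ds' -> 'ts'). 'wodsoh' -> 'wotsoh'
Rule 3: Final Devoicing: final consonant 'h' is not one of the voiced obstruents b/d/g/v/z. No change.
Final form: 'wotsoh'

wotsoh


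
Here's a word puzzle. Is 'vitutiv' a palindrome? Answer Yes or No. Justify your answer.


Forward: 'vitutiv'
Reversed: 'vitutiv'
They are identical.

Yes


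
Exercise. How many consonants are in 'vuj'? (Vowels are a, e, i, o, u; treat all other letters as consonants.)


Consonants in 'vuj': v, j = 2 consonants.

2


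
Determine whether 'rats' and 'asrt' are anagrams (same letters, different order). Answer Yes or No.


Sorted letters of 'rats': 'arst'
Sorted letters of 'asrt': 'arst'
They match.

Yes


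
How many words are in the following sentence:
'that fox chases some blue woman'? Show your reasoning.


Split into words: that | fox | chases | some | blue | woman = 6 words.

6


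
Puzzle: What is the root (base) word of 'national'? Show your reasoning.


Remove suffix '-al' from 'national' to get root 'nation'.

nation


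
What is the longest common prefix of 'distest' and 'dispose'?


Compare from the start: 3 characters match: 'dis'. Mismatch at position 4: 't' vs 'p'.

dis
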